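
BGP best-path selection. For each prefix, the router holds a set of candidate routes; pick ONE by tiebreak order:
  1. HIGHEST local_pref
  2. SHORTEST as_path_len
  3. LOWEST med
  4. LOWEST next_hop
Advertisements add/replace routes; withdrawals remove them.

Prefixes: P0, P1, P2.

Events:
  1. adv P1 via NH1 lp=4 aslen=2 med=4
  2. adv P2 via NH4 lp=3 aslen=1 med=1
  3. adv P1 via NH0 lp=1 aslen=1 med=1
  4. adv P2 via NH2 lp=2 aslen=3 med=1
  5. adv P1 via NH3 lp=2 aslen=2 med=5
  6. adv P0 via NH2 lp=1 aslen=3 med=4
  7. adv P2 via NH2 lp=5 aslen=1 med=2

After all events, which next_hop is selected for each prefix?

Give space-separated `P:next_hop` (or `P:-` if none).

Answer: P0:NH2 P1:NH1 P2:NH2

Derivation:
Op 1: best P0=- P1=NH1 P2=-
Op 2: best P0=- P1=NH1 P2=NH4
Op 3: best P0=- P1=NH1 P2=NH4
Op 4: best P0=- P1=NH1 P2=NH4
Op 5: best P0=- P1=NH1 P2=NH4
Op 6: best P0=NH2 P1=NH1 P2=NH4
Op 7: best P0=NH2 P1=NH1 P2=NH2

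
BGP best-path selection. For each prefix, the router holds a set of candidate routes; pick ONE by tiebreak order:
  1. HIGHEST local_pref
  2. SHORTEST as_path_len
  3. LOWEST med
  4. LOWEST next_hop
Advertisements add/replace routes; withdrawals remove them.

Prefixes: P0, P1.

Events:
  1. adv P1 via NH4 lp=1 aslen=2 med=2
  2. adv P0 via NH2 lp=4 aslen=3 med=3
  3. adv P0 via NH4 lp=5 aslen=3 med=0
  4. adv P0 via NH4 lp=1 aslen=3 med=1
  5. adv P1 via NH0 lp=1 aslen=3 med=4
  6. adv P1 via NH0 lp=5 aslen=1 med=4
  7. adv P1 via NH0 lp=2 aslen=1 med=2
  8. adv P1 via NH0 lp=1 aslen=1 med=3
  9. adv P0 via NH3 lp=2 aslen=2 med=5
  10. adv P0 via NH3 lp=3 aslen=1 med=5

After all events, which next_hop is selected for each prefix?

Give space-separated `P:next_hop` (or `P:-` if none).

Answer: P0:NH2 P1:NH0

Derivation:
Op 1: best P0=- P1=NH4
Op 2: best P0=NH2 P1=NH4
Op 3: best P0=NH4 P1=NH4
Op 4: best P0=NH2 P1=NH4
Op 5: best P0=NH2 P1=NH4
Op 6: best P0=NH2 P1=NH0
Op 7: best P0=NH2 P1=NH0
Op 8: best P0=NH2 P1=NH0
Op 9: best P0=NH2 P1=NH0
Op 10: best P0=NH2 P1=NH0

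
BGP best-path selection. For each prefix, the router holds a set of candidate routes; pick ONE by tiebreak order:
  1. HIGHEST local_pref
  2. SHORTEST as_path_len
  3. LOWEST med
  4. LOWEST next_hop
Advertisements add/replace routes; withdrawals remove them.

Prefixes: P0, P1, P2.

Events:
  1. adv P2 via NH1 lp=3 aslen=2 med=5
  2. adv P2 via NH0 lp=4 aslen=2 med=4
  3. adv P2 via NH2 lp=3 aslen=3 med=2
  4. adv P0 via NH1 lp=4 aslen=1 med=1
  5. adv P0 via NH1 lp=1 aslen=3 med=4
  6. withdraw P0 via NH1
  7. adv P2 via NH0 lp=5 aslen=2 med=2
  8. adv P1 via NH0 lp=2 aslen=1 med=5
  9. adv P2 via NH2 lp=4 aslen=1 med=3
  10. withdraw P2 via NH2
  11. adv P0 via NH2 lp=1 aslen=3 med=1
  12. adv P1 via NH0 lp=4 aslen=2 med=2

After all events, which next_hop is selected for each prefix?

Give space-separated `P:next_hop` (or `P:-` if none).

Op 1: best P0=- P1=- P2=NH1
Op 2: best P0=- P1=- P2=NH0
Op 3: best P0=- P1=- P2=NH0
Op 4: best P0=NH1 P1=- P2=NH0
Op 5: best P0=NH1 P1=- P2=NH0
Op 6: best P0=- P1=- P2=NH0
Op 7: best P0=- P1=- P2=NH0
Op 8: best P0=- P1=NH0 P2=NH0
Op 9: best P0=- P1=NH0 P2=NH0
Op 10: best P0=- P1=NH0 P2=NH0
Op 11: best P0=NH2 P1=NH0 P2=NH0
Op 12: best P0=NH2 P1=NH0 P2=NH0

Answer: P0:NH2 P1:NH0 P2:NH0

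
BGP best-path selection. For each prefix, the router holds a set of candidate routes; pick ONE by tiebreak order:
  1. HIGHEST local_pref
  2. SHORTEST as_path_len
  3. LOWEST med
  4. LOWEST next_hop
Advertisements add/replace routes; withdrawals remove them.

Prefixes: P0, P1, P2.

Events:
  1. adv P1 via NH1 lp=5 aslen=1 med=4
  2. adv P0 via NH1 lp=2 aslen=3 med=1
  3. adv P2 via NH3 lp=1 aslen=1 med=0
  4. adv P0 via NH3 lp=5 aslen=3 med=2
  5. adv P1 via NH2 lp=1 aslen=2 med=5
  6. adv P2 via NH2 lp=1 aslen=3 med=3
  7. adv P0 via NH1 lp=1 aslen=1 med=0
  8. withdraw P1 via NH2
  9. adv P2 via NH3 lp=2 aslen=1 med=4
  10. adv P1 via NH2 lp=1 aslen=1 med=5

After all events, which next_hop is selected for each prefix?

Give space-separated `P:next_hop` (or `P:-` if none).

Answer: P0:NH3 P1:NH1 P2:NH3

Derivation:
Op 1: best P0=- P1=NH1 P2=-
Op 2: best P0=NH1 P1=NH1 P2=-
Op 3: best P0=NH1 P1=NH1 P2=NH3
Op 4: best P0=NH3 P1=NH1 P2=NH3
Op 5: best P0=NH3 P1=NH1 P2=NH3
Op 6: best P0=NH3 P1=NH1 P2=NH3
Op 7: best P0=NH3 P1=NH1 P2=NH3
Op 8: best P0=NH3 P1=NH1 P2=NH3
Op 9: best P0=NH3 P1=NH1 P2=NH3
Op 10: best P0=NH3 P1=NH1 P2=NH3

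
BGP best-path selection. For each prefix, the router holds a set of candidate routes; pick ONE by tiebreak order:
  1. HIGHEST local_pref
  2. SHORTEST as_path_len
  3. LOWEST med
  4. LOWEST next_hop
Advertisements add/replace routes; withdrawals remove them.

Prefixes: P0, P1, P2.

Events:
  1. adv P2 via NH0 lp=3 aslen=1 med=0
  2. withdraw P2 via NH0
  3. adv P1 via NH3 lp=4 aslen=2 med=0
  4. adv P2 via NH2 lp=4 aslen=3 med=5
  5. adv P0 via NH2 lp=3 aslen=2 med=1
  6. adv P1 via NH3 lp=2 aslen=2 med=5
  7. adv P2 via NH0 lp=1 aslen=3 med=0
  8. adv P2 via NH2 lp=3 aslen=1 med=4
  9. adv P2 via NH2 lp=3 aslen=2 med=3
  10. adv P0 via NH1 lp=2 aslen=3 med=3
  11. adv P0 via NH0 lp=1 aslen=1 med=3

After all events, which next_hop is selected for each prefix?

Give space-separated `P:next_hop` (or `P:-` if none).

Op 1: best P0=- P1=- P2=NH0
Op 2: best P0=- P1=- P2=-
Op 3: best P0=- P1=NH3 P2=-
Op 4: best P0=- P1=NH3 P2=NH2
Op 5: best P0=NH2 P1=NH3 P2=NH2
Op 6: best P0=NH2 P1=NH3 P2=NH2
Op 7: best P0=NH2 P1=NH3 P2=NH2
Op 8: best P0=NH2 P1=NH3 P2=NH2
Op 9: best P0=NH2 P1=NH3 P2=NH2
Op 10: best P0=NH2 P1=NH3 P2=NH2
Op 11: best P0=NH2 P1=NH3 P2=NH2

Answer: P0:NH2 P1:NH3 P2:NH2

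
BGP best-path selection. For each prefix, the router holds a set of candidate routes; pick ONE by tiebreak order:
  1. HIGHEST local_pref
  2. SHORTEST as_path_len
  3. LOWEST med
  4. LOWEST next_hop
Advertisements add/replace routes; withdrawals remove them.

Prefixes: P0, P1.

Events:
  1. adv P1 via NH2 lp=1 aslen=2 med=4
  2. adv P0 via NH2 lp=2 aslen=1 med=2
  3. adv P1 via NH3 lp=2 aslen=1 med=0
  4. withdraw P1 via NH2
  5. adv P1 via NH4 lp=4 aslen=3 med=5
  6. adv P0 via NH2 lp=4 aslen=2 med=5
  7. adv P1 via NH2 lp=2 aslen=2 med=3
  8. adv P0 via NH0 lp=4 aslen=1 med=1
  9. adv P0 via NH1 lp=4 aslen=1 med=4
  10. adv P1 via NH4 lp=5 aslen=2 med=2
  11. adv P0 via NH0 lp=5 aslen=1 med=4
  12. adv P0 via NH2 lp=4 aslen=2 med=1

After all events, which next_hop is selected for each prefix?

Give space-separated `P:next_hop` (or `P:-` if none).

Op 1: best P0=- P1=NH2
Op 2: best P0=NH2 P1=NH2
Op 3: best P0=NH2 P1=NH3
Op 4: best P0=NH2 P1=NH3
Op 5: best P0=NH2 P1=NH4
Op 6: best P0=NH2 P1=NH4
Op 7: best P0=NH2 P1=NH4
Op 8: best P0=NH0 P1=NH4
Op 9: best P0=NH0 P1=NH4
Op 10: best P0=NH0 P1=NH4
Op 11: best P0=NH0 P1=NH4
Op 12: best P0=NH0 P1=NH4

Answer: P0:NH0 P1:NH4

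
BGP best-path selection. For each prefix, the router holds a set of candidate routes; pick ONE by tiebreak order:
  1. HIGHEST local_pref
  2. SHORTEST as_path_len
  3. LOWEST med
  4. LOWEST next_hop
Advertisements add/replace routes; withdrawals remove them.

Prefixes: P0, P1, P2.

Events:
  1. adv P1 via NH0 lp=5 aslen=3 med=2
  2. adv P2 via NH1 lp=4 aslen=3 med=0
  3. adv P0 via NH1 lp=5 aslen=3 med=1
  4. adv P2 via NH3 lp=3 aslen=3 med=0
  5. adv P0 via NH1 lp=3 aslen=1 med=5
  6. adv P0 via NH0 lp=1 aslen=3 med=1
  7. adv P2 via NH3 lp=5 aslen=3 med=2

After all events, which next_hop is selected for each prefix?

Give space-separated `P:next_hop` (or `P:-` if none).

Answer: P0:NH1 P1:NH0 P2:NH3

Derivation:
Op 1: best P0=- P1=NH0 P2=-
Op 2: best P0=- P1=NH0 P2=NH1
Op 3: best P0=NH1 P1=NH0 P2=NH1
Op 4: best P0=NH1 P1=NH0 P2=NH1
Op 5: best P0=NH1 P1=NH0 P2=NH1
Op 6: best P0=NH1 P1=NH0 P2=NH1
Op 7: best P0=NH1 P1=NH0 P2=NH3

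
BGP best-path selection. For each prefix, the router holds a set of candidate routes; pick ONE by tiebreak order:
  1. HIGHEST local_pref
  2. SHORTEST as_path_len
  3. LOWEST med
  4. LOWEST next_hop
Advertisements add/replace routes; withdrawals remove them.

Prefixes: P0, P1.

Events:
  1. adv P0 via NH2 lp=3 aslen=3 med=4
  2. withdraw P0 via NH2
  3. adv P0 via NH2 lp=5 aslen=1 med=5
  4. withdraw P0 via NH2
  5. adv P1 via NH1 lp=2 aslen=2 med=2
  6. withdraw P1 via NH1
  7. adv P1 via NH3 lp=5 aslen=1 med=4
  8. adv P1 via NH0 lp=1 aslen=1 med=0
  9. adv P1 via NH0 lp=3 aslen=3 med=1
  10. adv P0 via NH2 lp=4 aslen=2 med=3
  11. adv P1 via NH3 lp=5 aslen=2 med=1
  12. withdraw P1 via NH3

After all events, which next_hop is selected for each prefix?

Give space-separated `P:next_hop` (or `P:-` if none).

Answer: P0:NH2 P1:NH0

Derivation:
Op 1: best P0=NH2 P1=-
Op 2: best P0=- P1=-
Op 3: best P0=NH2 P1=-
Op 4: best P0=- P1=-
Op 5: best P0=- P1=NH1
Op 6: best P0=- P1=-
Op 7: best P0=- P1=NH3
Op 8: best P0=- P1=NH3
Op 9: best P0=- P1=NH3
Op 10: best P0=NH2 P1=NH3
Op 11: best P0=NH2 P1=NH3
Op 12: best P0=NH2 P1=NH0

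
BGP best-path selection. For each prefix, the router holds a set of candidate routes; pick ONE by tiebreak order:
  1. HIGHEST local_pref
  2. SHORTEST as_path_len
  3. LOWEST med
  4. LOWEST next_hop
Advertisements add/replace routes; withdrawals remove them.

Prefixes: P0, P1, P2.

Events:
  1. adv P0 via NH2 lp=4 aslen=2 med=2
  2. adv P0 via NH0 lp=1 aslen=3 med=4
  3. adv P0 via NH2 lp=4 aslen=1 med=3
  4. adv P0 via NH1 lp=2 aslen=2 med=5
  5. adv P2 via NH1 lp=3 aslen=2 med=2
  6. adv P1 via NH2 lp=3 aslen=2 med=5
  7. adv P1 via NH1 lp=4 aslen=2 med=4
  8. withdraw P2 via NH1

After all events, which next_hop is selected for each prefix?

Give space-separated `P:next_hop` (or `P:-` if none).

Op 1: best P0=NH2 P1=- P2=-
Op 2: best P0=NH2 P1=- P2=-
Op 3: best P0=NH2 P1=- P2=-
Op 4: best P0=NH2 P1=- P2=-
Op 5: best P0=NH2 P1=- P2=NH1
Op 6: best P0=NH2 P1=NH2 P2=NH1
Op 7: best P0=NH2 P1=NH1 P2=NH1
Op 8: best P0=NH2 P1=NH1 P2=-

Answer: P0:NH2 P1:NH1 P2:-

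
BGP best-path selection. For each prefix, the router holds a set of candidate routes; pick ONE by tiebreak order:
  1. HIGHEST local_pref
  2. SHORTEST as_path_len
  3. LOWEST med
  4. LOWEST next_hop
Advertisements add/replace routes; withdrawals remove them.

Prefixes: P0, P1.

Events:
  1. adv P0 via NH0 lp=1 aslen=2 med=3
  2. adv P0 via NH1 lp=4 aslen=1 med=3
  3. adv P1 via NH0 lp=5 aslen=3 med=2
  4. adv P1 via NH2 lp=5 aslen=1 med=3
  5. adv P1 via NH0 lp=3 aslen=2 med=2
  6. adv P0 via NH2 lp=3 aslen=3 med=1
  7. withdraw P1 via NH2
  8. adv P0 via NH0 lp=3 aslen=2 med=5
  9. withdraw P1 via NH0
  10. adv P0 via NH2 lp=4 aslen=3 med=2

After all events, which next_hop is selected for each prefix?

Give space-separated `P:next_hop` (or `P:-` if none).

Answer: P0:NH1 P1:-

Derivation:
Op 1: best P0=NH0 P1=-
Op 2: best P0=NH1 P1=-
Op 3: best P0=NH1 P1=NH0
Op 4: best P0=NH1 P1=NH2
Op 5: best P0=NH1 P1=NH2
Op 6: best P0=NH1 P1=NH2
Op 7: best P0=NH1 P1=NH0
Op 8: best P0=NH1 P1=NH0
Op 9: best P0=NH1 P1=-
Op 10: best P0=NH1 P1=-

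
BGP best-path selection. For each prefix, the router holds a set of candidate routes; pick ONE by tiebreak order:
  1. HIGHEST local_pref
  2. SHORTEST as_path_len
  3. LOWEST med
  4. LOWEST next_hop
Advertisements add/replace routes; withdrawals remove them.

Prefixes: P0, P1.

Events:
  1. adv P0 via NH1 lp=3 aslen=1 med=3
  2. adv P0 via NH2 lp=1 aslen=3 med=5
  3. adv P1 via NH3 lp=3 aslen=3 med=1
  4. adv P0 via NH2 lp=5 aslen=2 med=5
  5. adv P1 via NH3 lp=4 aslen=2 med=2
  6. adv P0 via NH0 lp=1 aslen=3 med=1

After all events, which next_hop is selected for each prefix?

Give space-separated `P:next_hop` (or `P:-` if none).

Op 1: best P0=NH1 P1=-
Op 2: best P0=NH1 P1=-
Op 3: best P0=NH1 P1=NH3
Op 4: best P0=NH2 P1=NH3
Op 5: best P0=NH2 P1=NH3
Op 6: best P0=NH2 P1=NH3

Answer: P0:NH2 P1:NH3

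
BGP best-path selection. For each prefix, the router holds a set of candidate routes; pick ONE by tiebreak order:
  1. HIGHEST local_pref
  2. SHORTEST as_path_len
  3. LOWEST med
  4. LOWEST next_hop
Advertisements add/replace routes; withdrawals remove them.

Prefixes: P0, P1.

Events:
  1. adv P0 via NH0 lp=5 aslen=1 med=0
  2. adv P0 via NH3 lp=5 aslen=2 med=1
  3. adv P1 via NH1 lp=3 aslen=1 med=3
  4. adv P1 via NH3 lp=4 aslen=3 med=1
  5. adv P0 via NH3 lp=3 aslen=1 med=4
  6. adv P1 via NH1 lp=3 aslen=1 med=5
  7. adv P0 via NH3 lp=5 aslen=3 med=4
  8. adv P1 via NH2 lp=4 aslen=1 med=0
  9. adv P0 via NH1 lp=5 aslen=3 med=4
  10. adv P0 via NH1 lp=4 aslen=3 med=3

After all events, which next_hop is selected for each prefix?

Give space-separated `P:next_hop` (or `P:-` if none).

Answer: P0:NH0 P1:NH2

Derivation:
Op 1: best P0=NH0 P1=-
Op 2: best P0=NH0 P1=-
Op 3: best P0=NH0 P1=NH1
Op 4: best P0=NH0 P1=NH3
Op 5: best P0=NH0 P1=NH3
Op 6: best P0=NH0 P1=NH3
Op 7: best P0=NH0 P1=NH3
Op 8: best P0=NH0 P1=NH2
Op 9: best P0=NH0 P1=NH2
Op 10: best P0=NH0 P1=NH2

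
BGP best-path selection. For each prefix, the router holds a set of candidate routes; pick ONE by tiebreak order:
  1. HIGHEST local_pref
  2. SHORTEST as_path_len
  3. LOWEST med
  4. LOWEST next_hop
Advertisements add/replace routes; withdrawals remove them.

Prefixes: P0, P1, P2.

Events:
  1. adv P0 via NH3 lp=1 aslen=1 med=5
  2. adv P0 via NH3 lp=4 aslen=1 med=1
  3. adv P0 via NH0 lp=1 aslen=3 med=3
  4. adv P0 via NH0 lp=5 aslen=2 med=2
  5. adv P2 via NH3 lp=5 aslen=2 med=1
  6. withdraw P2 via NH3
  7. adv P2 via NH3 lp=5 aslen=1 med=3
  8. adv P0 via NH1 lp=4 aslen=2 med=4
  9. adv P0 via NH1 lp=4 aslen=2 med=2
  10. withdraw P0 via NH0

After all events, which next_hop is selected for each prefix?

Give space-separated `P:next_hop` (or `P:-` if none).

Op 1: best P0=NH3 P1=- P2=-
Op 2: best P0=NH3 P1=- P2=-
Op 3: best P0=NH3 P1=- P2=-
Op 4: best P0=NH0 P1=- P2=-
Op 5: best P0=NH0 P1=- P2=NH3
Op 6: best P0=NH0 P1=- P2=-
Op 7: best P0=NH0 P1=- P2=NH3
Op 8: best P0=NH0 P1=- P2=NH3
Op 9: best P0=NH0 P1=- P2=NH3
Op 10: best P0=NH3 P1=- P2=NH3

Answer: P0:NH3 P1:- P2:NH3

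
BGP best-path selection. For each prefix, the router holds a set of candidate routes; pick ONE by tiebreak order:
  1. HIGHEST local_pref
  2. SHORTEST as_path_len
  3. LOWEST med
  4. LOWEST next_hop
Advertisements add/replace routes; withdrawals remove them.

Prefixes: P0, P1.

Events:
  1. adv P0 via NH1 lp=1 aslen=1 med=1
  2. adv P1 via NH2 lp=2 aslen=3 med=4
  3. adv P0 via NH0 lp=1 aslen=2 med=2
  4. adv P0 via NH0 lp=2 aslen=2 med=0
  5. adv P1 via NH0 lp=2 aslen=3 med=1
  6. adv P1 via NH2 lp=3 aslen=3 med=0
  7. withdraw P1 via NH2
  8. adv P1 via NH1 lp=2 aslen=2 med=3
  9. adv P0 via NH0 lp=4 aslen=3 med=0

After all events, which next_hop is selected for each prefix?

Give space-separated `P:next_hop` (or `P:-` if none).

Answer: P0:NH0 P1:NH1

Derivation:
Op 1: best P0=NH1 P1=-
Op 2: best P0=NH1 P1=NH2
Op 3: best P0=NH1 P1=NH2
Op 4: best P0=NH0 P1=NH2
Op 5: best P0=NH0 P1=NH0
Op 6: best P0=NH0 P1=NH2
Op 7: best P0=NH0 P1=NH0
Op 8: best P0=NH0 P1=NH1
Op 9: best P0=NH0 P1=NH1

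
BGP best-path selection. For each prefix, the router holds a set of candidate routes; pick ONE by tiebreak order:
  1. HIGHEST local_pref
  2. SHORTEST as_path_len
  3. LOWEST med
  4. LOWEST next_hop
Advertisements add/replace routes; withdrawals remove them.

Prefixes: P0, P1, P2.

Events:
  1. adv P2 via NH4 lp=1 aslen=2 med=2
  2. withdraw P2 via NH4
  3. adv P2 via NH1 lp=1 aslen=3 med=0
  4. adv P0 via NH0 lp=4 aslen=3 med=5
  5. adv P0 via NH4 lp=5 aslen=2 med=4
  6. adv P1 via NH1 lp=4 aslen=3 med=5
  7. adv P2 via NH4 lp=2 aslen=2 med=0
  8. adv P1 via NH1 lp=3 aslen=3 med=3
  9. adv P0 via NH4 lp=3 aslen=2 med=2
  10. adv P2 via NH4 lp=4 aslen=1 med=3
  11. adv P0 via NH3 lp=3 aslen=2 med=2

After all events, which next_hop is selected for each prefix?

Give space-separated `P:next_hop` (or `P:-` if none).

Op 1: best P0=- P1=- P2=NH4
Op 2: best P0=- P1=- P2=-
Op 3: best P0=- P1=- P2=NH1
Op 4: best P0=NH0 P1=- P2=NH1
Op 5: best P0=NH4 P1=- P2=NH1
Op 6: best P0=NH4 P1=NH1 P2=NH1
Op 7: best P0=NH4 P1=NH1 P2=NH4
Op 8: best P0=NH4 P1=NH1 P2=NH4
Op 9: best P0=NH0 P1=NH1 P2=NH4
Op 10: best P0=NH0 P1=NH1 P2=NH4
Op 11: best P0=NH0 P1=NH1 P2=NH4

Answer: P0:NH0 P1:NH1 P2:NH4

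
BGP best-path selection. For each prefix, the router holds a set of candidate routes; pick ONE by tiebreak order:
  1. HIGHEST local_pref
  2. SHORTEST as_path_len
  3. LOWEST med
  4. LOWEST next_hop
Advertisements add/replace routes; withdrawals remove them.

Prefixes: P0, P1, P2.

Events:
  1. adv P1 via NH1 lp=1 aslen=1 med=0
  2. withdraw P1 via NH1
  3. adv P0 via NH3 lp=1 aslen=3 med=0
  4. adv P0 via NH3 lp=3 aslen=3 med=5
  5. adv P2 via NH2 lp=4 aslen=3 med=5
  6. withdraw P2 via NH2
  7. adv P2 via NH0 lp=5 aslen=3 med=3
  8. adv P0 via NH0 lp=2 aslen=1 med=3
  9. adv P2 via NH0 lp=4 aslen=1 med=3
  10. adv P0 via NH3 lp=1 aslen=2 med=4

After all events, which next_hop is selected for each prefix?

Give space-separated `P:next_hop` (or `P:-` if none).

Answer: P0:NH0 P1:- P2:NH0

Derivation:
Op 1: best P0=- P1=NH1 P2=-
Op 2: best P0=- P1=- P2=-
Op 3: best P0=NH3 P1=- P2=-
Op 4: best P0=NH3 P1=- P2=-
Op 5: best P0=NH3 P1=- P2=NH2
Op 6: best P0=NH3 P1=- P2=-
Op 7: best P0=NH3 P1=- P2=NH0
Op 8: best P0=NH3 P1=- P2=NH0
Op 9: best P0=NH3 P1=- P2=NH0
Op 10: best P0=NH0 P1=- P2=NH0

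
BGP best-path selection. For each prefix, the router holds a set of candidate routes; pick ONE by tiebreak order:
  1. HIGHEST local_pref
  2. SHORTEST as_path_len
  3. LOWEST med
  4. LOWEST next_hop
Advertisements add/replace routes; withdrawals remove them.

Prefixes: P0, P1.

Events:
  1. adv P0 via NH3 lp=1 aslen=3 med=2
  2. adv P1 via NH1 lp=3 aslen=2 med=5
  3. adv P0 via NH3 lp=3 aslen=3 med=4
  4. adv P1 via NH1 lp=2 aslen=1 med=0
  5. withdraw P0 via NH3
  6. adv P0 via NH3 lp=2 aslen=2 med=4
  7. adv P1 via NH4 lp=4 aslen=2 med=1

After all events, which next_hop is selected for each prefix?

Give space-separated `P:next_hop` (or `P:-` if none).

Answer: P0:NH3 P1:NH4

Derivation:
Op 1: best P0=NH3 P1=-
Op 2: best P0=NH3 P1=NH1
Op 3: best P0=NH3 P1=NH1
Op 4: best P0=NH3 P1=NH1
Op 5: best P0=- P1=NH1
Op 6: best P0=NH3 P1=NH1
Op 7: best P0=NH3 P1=NH4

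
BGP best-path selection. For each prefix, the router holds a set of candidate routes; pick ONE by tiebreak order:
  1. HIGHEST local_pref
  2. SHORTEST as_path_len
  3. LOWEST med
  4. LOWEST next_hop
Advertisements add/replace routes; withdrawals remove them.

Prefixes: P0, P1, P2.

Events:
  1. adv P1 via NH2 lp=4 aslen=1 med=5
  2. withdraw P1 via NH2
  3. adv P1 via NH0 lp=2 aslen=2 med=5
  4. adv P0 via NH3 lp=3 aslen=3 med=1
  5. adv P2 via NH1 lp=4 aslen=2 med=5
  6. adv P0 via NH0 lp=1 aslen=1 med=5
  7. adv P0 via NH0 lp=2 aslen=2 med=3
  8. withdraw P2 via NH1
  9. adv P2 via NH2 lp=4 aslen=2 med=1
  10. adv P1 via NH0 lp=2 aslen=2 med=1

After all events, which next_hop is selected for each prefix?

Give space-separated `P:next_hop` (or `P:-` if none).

Answer: P0:NH3 P1:NH0 P2:NH2

Derivation:
Op 1: best P0=- P1=NH2 P2=-
Op 2: best P0=- P1=- P2=-
Op 3: best P0=- P1=NH0 P2=-
Op 4: best P0=NH3 P1=NH0 P2=-
Op 5: best P0=NH3 P1=NH0 P2=NH1
Op 6: best P0=NH3 P1=NH0 P2=NH1
Op 7: best P0=NH3 P1=NH0 P2=NH1
Op 8: best P0=NH3 P1=NH0 P2=-
Op 9: best P0=NH3 P1=NH0 P2=NH2
Op 10: best P0=NH3 P1=NH0 P2=NH2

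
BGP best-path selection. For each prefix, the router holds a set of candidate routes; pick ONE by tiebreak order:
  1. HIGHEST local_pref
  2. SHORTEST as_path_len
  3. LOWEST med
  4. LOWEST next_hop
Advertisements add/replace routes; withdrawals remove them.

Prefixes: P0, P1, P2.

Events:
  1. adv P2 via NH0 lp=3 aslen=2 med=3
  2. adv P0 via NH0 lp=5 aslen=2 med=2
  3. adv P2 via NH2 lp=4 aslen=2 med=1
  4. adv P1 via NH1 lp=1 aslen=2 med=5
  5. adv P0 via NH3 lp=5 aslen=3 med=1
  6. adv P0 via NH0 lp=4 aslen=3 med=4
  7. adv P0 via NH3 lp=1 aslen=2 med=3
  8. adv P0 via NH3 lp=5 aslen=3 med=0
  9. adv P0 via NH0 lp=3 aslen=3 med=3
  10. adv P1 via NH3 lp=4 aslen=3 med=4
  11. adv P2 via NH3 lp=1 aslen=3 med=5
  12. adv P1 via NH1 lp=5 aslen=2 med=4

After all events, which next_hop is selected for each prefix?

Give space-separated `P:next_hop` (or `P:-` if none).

Op 1: best P0=- P1=- P2=NH0
Op 2: best P0=NH0 P1=- P2=NH0
Op 3: best P0=NH0 P1=- P2=NH2
Op 4: best P0=NH0 P1=NH1 P2=NH2
Op 5: best P0=NH0 P1=NH1 P2=NH2
Op 6: best P0=NH3 P1=NH1 P2=NH2
Op 7: best P0=NH0 P1=NH1 P2=NH2
Op 8: best P0=NH3 P1=NH1 P2=NH2
Op 9: best P0=NH3 P1=NH1 P2=NH2
Op 10: best P0=NH3 P1=NH3 P2=NH2
Op 11: best P0=NH3 P1=NH3 P2=NH2
Op 12: best P0=NH3 P1=NH1 P2=NH2

Answer: P0:NH3 P1:NH1 P2:NH2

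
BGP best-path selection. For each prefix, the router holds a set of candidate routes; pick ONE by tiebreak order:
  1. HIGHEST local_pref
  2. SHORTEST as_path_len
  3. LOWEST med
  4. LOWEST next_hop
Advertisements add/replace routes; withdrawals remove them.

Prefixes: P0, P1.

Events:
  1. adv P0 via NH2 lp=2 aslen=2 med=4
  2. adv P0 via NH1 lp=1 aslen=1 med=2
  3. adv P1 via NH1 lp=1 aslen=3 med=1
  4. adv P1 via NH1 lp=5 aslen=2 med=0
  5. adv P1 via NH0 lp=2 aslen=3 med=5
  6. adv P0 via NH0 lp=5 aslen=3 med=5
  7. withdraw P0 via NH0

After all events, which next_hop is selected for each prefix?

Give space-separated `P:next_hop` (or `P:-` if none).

Answer: P0:NH2 P1:NH1

Derivation:
Op 1: best P0=NH2 P1=-
Op 2: best P0=NH2 P1=-
Op 3: best P0=NH2 P1=NH1
Op 4: best P0=NH2 P1=NH1
Op 5: best P0=NH2 P1=NH1
Op 6: best P0=NH0 P1=NH1
Op 7: best P0=NH2 P1=NH1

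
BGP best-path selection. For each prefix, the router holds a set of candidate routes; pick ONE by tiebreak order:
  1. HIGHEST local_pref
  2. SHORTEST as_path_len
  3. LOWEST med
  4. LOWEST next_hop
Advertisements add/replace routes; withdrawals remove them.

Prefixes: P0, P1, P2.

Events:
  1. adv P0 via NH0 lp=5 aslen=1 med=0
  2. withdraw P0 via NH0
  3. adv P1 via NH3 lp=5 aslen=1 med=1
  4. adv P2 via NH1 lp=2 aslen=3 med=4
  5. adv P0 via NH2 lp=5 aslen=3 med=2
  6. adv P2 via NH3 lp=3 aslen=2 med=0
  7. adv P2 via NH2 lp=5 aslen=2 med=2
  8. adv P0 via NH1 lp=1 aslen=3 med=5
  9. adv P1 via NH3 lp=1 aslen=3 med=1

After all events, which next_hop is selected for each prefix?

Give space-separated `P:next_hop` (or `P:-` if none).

Answer: P0:NH2 P1:NH3 P2:NH2

Derivation:
Op 1: best P0=NH0 P1=- P2=-
Op 2: best P0=- P1=- P2=-
Op 3: best P0=- P1=NH3 P2=-
Op 4: best P0=- P1=NH3 P2=NH1
Op 5: best P0=NH2 P1=NH3 P2=NH1
Op 6: best P0=NH2 P1=NH3 P2=NH3
Op 7: best P0=NH2 P1=NH3 P2=NH2
Op 8: best P0=NH2 P1=NH3 P2=NH2
Op 9: best P0=NH2 P1=NH3 P2=NH2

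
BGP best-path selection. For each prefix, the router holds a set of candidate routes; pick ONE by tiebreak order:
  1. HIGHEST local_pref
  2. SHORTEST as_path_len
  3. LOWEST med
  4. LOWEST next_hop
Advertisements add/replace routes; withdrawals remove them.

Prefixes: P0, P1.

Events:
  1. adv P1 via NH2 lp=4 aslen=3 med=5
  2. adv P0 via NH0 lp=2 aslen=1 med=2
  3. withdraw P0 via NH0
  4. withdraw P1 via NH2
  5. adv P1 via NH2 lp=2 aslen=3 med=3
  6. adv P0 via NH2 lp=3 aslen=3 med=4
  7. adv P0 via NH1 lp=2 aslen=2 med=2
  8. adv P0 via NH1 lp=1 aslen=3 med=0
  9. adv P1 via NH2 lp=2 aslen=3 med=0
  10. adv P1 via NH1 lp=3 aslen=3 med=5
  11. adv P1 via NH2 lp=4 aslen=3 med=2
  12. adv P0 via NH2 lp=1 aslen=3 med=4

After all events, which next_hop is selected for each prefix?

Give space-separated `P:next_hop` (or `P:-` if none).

Answer: P0:NH1 P1:NH2

Derivation:
Op 1: best P0=- P1=NH2
Op 2: best P0=NH0 P1=NH2
Op 3: best P0=- P1=NH2
Op 4: best P0=- P1=-
Op 5: best P0=- P1=NH2
Op 6: best P0=NH2 P1=NH2
Op 7: best P0=NH2 P1=NH2
Op 8: best P0=NH2 P1=NH2
Op 9: best P0=NH2 P1=NH2
Op 10: best P0=NH2 P1=NH1
Op 11: best P0=NH2 P1=NH2
Op 12: best P0=NH1 P1=NH2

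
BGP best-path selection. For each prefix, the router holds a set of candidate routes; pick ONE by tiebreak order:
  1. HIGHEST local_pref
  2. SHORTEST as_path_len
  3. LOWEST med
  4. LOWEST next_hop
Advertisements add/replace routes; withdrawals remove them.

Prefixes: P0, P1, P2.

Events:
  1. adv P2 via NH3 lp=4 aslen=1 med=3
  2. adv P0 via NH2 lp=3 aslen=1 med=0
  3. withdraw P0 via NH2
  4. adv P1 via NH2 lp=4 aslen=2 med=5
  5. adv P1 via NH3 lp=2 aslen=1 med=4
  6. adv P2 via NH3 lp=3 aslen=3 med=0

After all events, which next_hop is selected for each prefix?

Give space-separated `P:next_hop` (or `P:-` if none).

Answer: P0:- P1:NH2 P2:NH3

Derivation:
Op 1: best P0=- P1=- P2=NH3
Op 2: best P0=NH2 P1=- P2=NH3
Op 3: best P0=- P1=- P2=NH3
Op 4: best P0=- P1=NH2 P2=NH3
Op 5: best P0=- P1=NH2 P2=NH3
Op 6: best P0=- P1=NH2 P2=NH3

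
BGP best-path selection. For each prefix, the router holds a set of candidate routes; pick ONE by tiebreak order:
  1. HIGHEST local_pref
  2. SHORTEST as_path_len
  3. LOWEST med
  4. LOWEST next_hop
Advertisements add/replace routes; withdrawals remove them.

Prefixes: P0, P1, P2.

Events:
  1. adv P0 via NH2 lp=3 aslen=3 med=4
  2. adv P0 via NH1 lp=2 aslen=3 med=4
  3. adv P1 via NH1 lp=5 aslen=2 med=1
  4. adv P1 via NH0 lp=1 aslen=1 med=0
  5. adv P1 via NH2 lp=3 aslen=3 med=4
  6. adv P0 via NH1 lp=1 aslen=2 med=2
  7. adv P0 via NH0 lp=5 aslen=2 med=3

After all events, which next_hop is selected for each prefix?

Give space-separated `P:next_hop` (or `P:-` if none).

Answer: P0:NH0 P1:NH1 P2:-

Derivation:
Op 1: best P0=NH2 P1=- P2=-
Op 2: best P0=NH2 P1=- P2=-
Op 3: best P0=NH2 P1=NH1 P2=-
Op 4: best P0=NH2 P1=NH1 P2=-
Op 5: best P0=NH2 P1=NH1 P2=-
Op 6: best P0=NH2 P1=NH1 P2=-
Op 7: best P0=NH0 P1=NH1 P2=-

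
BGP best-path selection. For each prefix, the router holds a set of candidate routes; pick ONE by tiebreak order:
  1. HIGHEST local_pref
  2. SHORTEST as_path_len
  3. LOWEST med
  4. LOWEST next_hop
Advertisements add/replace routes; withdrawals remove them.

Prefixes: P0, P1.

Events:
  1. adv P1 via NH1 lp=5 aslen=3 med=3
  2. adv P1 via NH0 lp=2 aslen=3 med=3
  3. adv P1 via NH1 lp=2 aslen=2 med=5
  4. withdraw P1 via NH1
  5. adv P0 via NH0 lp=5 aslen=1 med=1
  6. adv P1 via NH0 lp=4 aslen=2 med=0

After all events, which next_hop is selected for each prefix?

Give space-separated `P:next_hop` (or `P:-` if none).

Answer: P0:NH0 P1:NH0

Derivation:
Op 1: best P0=- P1=NH1
Op 2: best P0=- P1=NH1
Op 3: best P0=- P1=NH1
Op 4: best P0=- P1=NH0
Op 5: best P0=NH0 P1=NH0
Op 6: best P0=NH0 P1=NH0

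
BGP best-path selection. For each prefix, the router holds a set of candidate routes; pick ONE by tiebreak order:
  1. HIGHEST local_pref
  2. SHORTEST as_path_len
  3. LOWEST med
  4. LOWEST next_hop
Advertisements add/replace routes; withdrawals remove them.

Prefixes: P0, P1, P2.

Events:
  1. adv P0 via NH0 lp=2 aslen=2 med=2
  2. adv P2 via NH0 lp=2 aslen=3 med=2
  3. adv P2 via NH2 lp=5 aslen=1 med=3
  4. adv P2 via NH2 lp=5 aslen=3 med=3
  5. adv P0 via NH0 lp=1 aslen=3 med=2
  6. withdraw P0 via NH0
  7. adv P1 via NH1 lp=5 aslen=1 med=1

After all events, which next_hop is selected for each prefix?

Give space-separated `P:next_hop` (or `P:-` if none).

Op 1: best P0=NH0 P1=- P2=-
Op 2: best P0=NH0 P1=- P2=NH0
Op 3: best P0=NH0 P1=- P2=NH2
Op 4: best P0=NH0 P1=- P2=NH2
Op 5: best P0=NH0 P1=- P2=NH2
Op 6: best P0=- P1=- P2=NH2
Op 7: best P0=- P1=NH1 P2=NH2

Answer: P0:- P1:NH1 P2:NH2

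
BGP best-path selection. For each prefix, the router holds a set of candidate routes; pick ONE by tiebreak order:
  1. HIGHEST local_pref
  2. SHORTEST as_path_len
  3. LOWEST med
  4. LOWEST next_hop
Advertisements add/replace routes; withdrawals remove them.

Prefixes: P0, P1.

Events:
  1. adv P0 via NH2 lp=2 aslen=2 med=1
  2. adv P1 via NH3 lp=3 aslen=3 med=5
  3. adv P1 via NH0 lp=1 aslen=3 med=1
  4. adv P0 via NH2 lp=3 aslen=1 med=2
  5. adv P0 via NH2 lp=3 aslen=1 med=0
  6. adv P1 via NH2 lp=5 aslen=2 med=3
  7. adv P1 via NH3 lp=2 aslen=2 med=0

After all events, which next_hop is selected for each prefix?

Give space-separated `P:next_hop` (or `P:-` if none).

Answer: P0:NH2 P1:NH2

Derivation:
Op 1: best P0=NH2 P1=-
Op 2: best P0=NH2 P1=NH3
Op 3: best P0=NH2 P1=NH3
Op 4: best P0=NH2 P1=NH3
Op 5: best P0=NH2 P1=NH3
Op 6: best P0=NH2 P1=NH2
Op 7: best P0=NH2 P1=NH2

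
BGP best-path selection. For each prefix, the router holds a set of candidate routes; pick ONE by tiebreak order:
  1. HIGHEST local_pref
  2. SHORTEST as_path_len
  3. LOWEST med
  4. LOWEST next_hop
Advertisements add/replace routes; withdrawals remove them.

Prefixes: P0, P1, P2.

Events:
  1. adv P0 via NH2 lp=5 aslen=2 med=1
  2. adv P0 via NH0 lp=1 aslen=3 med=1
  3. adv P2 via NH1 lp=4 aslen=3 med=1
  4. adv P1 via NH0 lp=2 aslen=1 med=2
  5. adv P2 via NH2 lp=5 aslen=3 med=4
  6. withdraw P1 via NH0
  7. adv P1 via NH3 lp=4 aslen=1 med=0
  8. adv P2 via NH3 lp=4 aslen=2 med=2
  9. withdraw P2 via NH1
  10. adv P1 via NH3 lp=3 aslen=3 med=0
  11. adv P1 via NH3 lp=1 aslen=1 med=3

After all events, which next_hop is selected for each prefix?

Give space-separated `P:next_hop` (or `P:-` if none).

Answer: P0:NH2 P1:NH3 P2:NH2

Derivation:
Op 1: best P0=NH2 P1=- P2=-
Op 2: best P0=NH2 P1=- P2=-
Op 3: best P0=NH2 P1=- P2=NH1
Op 4: best P0=NH2 P1=NH0 P2=NH1
Op 5: best P0=NH2 P1=NH0 P2=NH2
Op 6: best P0=NH2 P1=- P2=NH2
Op 7: best P0=NH2 P1=NH3 P2=NH2
Op 8: best P0=NH2 P1=NH3 P2=NH2
Op 9: best P0=NH2 P1=NH3 P2=NH2
Op 10: best P0=NH2 P1=NH3 P2=NH2
Op 11: best P0=NH2 P1=NH3 P2=NH2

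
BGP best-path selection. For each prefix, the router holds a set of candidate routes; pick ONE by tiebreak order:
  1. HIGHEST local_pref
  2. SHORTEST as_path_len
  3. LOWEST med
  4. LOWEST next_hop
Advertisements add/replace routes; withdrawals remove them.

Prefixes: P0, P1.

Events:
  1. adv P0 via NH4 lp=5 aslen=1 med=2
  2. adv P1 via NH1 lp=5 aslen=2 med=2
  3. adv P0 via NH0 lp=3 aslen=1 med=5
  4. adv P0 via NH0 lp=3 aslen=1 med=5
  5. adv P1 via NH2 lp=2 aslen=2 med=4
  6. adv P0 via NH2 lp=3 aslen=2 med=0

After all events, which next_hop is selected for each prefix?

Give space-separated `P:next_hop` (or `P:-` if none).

Answer: P0:NH4 P1:NH1

Derivation:
Op 1: best P0=NH4 P1=-
Op 2: best P0=NH4 P1=NH1
Op 3: best P0=NH4 P1=NH1
Op 4: best P0=NH4 P1=NH1
Op 5: best P0=NH4 P1=NH1
Op 6: best P0=NH4 P1=NH1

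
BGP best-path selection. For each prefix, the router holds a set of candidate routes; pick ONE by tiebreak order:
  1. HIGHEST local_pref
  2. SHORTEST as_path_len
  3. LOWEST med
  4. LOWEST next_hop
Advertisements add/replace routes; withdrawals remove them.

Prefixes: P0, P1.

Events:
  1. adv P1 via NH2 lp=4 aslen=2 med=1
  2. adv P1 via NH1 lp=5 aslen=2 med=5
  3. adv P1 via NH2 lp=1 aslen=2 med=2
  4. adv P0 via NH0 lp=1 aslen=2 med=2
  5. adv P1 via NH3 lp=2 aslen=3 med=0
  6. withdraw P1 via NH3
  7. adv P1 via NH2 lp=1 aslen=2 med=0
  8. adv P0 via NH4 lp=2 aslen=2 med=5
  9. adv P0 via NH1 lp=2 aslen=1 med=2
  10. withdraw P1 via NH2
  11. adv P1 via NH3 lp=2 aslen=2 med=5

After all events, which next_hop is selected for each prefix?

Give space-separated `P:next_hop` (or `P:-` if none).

Answer: P0:NH1 P1:NH1

Derivation:
Op 1: best P0=- P1=NH2
Op 2: best P0=- P1=NH1
Op 3: best P0=- P1=NH1
Op 4: best P0=NH0 P1=NH1
Op 5: best P0=NH0 P1=NH1
Op 6: best P0=NH0 P1=NH1
Op 7: best P0=NH0 P1=NH1
Op 8: best P0=NH4 P1=NH1
Op 9: best P0=NH1 P1=NH1
Op 10: best P0=NH1 P1=NH1
Op 11: best P0=NH1 P1=NH1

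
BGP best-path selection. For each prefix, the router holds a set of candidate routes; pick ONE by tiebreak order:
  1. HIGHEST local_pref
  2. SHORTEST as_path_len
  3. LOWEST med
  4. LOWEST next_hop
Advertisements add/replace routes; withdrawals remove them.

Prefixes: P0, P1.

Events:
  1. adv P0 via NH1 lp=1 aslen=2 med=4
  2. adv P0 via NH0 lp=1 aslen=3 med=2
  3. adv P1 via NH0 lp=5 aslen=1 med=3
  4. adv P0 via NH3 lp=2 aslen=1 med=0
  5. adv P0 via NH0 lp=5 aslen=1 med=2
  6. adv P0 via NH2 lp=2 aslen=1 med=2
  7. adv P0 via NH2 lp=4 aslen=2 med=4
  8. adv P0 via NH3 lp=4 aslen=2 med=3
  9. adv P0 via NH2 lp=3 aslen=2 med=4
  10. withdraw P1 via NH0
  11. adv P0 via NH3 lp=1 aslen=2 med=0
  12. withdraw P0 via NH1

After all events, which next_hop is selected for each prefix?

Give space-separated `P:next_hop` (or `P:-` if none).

Op 1: best P0=NH1 P1=-
Op 2: best P0=NH1 P1=-
Op 3: best P0=NH1 P1=NH0
Op 4: best P0=NH3 P1=NH0
Op 5: best P0=NH0 P1=NH0
Op 6: best P0=NH0 P1=NH0
Op 7: best P0=NH0 P1=NH0
Op 8: best P0=NH0 P1=NH0
Op 9: best P0=NH0 P1=NH0
Op 10: best P0=NH0 P1=-
Op 11: best P0=NH0 P1=-
Op 12: best P0=NH0 P1=-

Answer: P0:NH0 P1:-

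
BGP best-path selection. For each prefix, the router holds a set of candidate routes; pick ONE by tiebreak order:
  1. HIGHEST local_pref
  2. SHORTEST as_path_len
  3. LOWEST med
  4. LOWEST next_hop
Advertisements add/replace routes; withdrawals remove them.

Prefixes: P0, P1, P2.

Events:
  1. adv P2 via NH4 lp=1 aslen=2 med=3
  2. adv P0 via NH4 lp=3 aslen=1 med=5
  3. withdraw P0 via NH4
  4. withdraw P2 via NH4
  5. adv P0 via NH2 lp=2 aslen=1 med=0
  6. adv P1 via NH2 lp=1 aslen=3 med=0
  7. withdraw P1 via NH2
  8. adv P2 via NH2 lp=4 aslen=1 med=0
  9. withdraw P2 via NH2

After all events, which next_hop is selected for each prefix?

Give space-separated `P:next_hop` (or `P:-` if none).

Answer: P0:NH2 P1:- P2:-

Derivation:
Op 1: best P0=- P1=- P2=NH4
Op 2: best P0=NH4 P1=- P2=NH4
Op 3: best P0=- P1=- P2=NH4
Op 4: best P0=- P1=- P2=-
Op 5: best P0=NH2 P1=- P2=-
Op 6: best P0=NH2 P1=NH2 P2=-
Op 7: best P0=NH2 P1=- P2=-
Op 8: best P0=NH2 P1=- P2=NH2
Op 9: best P0=NH2 P1=- P2=-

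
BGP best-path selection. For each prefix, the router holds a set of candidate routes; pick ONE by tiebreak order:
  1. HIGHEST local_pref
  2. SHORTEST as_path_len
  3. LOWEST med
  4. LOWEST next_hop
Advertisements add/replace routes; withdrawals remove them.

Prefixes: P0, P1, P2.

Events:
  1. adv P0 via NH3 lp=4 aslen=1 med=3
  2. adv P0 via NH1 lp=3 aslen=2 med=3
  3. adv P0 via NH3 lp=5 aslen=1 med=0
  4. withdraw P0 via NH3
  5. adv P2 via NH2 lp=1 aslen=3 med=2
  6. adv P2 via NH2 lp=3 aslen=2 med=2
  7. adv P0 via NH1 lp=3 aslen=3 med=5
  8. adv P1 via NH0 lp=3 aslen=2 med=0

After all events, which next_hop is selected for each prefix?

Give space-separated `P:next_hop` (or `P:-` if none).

Answer: P0:NH1 P1:NH0 P2:NH2

Derivation:
Op 1: best P0=NH3 P1=- P2=-
Op 2: best P0=NH3 P1=- P2=-
Op 3: best P0=NH3 P1=- P2=-
Op 4: best P0=NH1 P1=- P2=-
Op 5: best P0=NH1 P1=- P2=NH2
Op 6: best P0=NH1 P1=- P2=NH2
Op 7: best P0=NH1 P1=- P2=NH2
Op 8: best P0=NH1 P1=NH0 P2=NH2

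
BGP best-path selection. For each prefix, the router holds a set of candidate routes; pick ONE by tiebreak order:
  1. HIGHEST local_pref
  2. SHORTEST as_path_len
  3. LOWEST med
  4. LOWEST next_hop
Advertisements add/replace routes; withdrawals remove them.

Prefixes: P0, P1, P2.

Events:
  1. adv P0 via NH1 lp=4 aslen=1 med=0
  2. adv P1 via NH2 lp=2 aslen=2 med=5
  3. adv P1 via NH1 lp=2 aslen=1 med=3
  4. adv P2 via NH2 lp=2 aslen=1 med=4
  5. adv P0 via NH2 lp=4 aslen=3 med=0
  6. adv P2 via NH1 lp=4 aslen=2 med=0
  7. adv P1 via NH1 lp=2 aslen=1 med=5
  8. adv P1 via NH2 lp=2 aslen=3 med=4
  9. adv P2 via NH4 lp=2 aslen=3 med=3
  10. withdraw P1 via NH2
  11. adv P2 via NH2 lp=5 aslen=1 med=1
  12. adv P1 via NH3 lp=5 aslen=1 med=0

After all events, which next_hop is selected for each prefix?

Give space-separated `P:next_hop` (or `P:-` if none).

Op 1: best P0=NH1 P1=- P2=-
Op 2: best P0=NH1 P1=NH2 P2=-
Op 3: best P0=NH1 P1=NH1 P2=-
Op 4: best P0=NH1 P1=NH1 P2=NH2
Op 5: best P0=NH1 P1=NH1 P2=NH2
Op 6: best P0=NH1 P1=NH1 P2=NH1
Op 7: best P0=NH1 P1=NH1 P2=NH1
Op 8: best P0=NH1 P1=NH1 P2=NH1
Op 9: best P0=NH1 P1=NH1 P2=NH1
Op 10: best P0=NH1 P1=NH1 P2=NH1
Op 11: best P0=NH1 P1=NH1 P2=NH2
Op 12: best P0=NH1 P1=NH3 P2=NH2

Answer: P0:NH1 P1:NH3 P2:NH2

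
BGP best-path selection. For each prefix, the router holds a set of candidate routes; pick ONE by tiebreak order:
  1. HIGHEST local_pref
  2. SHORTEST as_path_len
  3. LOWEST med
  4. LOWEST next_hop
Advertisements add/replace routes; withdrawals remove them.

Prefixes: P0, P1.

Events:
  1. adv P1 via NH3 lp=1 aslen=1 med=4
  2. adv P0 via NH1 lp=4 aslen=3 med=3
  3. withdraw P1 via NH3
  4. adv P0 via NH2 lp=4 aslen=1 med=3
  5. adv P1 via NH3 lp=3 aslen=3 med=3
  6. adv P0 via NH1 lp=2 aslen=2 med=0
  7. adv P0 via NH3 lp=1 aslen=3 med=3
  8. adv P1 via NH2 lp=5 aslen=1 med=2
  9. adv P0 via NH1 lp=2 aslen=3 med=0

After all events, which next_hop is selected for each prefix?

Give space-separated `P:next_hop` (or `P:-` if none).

Op 1: best P0=- P1=NH3
Op 2: best P0=NH1 P1=NH3
Op 3: best P0=NH1 P1=-
Op 4: best P0=NH2 P1=-
Op 5: best P0=NH2 P1=NH3
Op 6: best P0=NH2 P1=NH3
Op 7: best P0=NH2 P1=NH3
Op 8: best P0=NH2 P1=NH2
Op 9: best P0=NH2 P1=NH2

Answer: P0:NH2 P1:NH2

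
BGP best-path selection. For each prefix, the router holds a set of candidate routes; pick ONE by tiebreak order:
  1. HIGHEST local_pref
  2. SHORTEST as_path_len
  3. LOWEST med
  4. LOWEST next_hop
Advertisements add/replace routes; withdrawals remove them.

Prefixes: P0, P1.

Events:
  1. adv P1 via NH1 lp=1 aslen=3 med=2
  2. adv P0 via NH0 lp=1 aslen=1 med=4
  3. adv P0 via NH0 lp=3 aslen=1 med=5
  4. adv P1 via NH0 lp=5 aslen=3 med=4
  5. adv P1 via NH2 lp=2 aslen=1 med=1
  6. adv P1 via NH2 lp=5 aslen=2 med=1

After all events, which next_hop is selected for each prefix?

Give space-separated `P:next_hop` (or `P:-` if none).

Answer: P0:NH0 P1:NH2

Derivation:
Op 1: best P0=- P1=NH1
Op 2: best P0=NH0 P1=NH1
Op 3: best P0=NH0 P1=NH1
Op 4: best P0=NH0 P1=NH0
Op 5: best P0=NH0 P1=NH0
Op 6: best P0=NH0 P1=NH2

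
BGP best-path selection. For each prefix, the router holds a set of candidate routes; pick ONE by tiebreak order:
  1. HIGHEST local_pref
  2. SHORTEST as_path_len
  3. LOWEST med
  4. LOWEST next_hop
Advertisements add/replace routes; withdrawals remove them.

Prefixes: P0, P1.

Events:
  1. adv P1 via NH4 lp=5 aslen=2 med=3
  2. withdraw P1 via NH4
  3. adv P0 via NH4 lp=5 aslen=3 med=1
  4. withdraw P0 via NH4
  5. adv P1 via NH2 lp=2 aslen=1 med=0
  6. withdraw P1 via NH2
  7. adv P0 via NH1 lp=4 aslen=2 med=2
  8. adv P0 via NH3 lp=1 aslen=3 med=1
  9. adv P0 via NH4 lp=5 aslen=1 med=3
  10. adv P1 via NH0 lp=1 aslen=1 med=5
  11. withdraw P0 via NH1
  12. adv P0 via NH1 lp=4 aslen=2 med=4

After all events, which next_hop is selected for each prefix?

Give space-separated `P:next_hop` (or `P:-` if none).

Op 1: best P0=- P1=NH4
Op 2: best P0=- P1=-
Op 3: best P0=NH4 P1=-
Op 4: best P0=- P1=-
Op 5: best P0=- P1=NH2
Op 6: best P0=- P1=-
Op 7: best P0=NH1 P1=-
Op 8: best P0=NH1 P1=-
Op 9: best P0=NH4 P1=-
Op 10: best P0=NH4 P1=NH0
Op 11: best P0=NH4 P1=NH0
Op 12: best P0=NH4 P1=NH0

Answer: P0:NH4 P1:NH0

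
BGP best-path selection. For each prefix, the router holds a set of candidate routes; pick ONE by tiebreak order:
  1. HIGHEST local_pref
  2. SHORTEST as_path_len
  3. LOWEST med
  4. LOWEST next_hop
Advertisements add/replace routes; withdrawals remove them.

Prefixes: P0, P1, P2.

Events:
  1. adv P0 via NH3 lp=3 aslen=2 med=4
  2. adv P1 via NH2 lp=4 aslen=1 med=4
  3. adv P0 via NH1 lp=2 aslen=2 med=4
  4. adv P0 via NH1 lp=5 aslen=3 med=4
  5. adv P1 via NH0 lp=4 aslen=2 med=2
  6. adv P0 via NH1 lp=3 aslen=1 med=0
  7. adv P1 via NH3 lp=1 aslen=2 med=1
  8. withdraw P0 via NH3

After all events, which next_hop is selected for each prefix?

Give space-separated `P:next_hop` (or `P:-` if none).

Op 1: best P0=NH3 P1=- P2=-
Op 2: best P0=NH3 P1=NH2 P2=-
Op 3: best P0=NH3 P1=NH2 P2=-
Op 4: best P0=NH1 P1=NH2 P2=-
Op 5: best P0=NH1 P1=NH2 P2=-
Op 6: best P0=NH1 P1=NH2 P2=-
Op 7: best P0=NH1 P1=NH2 P2=-
Op 8: best P0=NH1 P1=NH2 P2=-

Answer: P0:NH1 P1:NH2 P2:-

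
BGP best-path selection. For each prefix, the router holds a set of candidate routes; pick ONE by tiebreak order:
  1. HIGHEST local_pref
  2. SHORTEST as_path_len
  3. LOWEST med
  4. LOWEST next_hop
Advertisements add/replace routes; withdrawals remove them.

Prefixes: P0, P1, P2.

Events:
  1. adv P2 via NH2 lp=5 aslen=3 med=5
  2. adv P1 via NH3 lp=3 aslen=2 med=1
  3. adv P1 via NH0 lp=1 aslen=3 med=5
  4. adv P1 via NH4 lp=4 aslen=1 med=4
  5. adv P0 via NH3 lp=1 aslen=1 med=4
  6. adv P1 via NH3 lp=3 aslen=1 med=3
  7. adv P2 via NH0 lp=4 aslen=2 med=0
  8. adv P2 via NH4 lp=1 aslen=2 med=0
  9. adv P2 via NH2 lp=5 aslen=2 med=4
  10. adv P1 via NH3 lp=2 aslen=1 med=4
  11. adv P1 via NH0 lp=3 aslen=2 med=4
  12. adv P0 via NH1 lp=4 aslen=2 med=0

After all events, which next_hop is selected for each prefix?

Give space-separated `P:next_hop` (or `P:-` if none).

Op 1: best P0=- P1=- P2=NH2
Op 2: best P0=- P1=NH3 P2=NH2
Op 3: best P0=- P1=NH3 P2=NH2
Op 4: best P0=- P1=NH4 P2=NH2
Op 5: best P0=NH3 P1=NH4 P2=NH2
Op 6: best P0=NH3 P1=NH4 P2=NH2
Op 7: best P0=NH3 P1=NH4 P2=NH2
Op 8: best P0=NH3 P1=NH4 P2=NH2
Op 9: best P0=NH3 P1=NH4 P2=NH2
Op 10: best P0=NH3 P1=NH4 P2=NH2
Op 11: best P0=NH3 P1=NH4 P2=NH2
Op 12: best P0=NH1 P1=NH4 P2=NH2

Answer: P0:NH1 P1:NH4 P2:NH2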